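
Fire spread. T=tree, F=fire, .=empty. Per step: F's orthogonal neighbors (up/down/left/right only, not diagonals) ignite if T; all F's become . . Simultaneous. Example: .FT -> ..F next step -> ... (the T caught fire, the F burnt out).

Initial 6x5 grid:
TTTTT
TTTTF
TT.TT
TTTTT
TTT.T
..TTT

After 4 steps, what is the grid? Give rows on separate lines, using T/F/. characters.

Step 1: 3 trees catch fire, 1 burn out
  TTTTF
  TTTF.
  TT.TF
  TTTTT
  TTT.T
  ..TTT
Step 2: 4 trees catch fire, 3 burn out
  TTTF.
  TTF..
  TT.F.
  TTTTF
  TTT.T
  ..TTT
Step 3: 4 trees catch fire, 4 burn out
  TTF..
  TF...
  TT...
  TTTF.
  TTT.F
  ..TTT
Step 4: 5 trees catch fire, 4 burn out
  TF...
  F....
  TF...
  TTF..
  TTT..
  ..TTF

TF...
F....
TF...
TTF..
TTT..
..TTF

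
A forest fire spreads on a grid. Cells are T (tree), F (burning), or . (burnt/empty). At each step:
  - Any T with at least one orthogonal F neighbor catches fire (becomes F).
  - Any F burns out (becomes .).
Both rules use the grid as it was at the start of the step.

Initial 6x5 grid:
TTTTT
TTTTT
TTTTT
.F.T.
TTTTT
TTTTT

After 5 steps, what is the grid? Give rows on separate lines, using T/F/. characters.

Step 1: 2 trees catch fire, 1 burn out
  TTTTT
  TTTTT
  TFTTT
  ...T.
  TFTTT
  TTTTT
Step 2: 6 trees catch fire, 2 burn out
  TTTTT
  TFTTT
  F.FTT
  ...T.
  F.FTT
  TFTTT
Step 3: 7 trees catch fire, 6 burn out
  TFTTT
  F.FTT
  ...FT
  ...T.
  ...FT
  F.FTT
Step 4: 7 trees catch fire, 7 burn out
  F.FTT
  ...FT
  ....F
  ...F.
  ....F
  ...FT
Step 5: 3 trees catch fire, 7 burn out
  ...FT
  ....F
  .....
  .....
  .....
  ....F

...FT
....F
.....
.....
.....
....F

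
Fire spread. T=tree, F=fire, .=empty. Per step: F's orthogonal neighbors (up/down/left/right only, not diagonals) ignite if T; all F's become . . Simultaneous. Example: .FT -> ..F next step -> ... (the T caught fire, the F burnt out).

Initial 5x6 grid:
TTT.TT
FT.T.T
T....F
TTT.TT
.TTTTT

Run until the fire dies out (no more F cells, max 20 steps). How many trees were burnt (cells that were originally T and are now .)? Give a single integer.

Step 1: +5 fires, +2 burnt (F count now 5)
Step 2: +5 fires, +5 burnt (F count now 5)
Step 3: +4 fires, +5 burnt (F count now 4)
Step 4: +3 fires, +4 burnt (F count now 3)
Step 5: +1 fires, +3 burnt (F count now 1)
Step 6: +0 fires, +1 burnt (F count now 0)
Fire out after step 6
Initially T: 19, now '.': 29
Total burnt (originally-T cells now '.'): 18

Answer: 18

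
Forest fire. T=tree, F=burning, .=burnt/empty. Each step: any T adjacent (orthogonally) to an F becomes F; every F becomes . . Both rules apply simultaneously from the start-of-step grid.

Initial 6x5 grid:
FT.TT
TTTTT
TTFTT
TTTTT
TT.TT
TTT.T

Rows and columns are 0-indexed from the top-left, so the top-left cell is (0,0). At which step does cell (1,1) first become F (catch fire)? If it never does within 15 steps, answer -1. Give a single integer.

Step 1: cell (1,1)='T' (+6 fires, +2 burnt)
Step 2: cell (1,1)='F' (+6 fires, +6 burnt)
  -> target ignites at step 2
Step 3: cell (1,1)='.' (+6 fires, +6 burnt)
Step 4: cell (1,1)='.' (+4 fires, +6 burnt)
Step 5: cell (1,1)='.' (+3 fires, +4 burnt)
Step 6: cell (1,1)='.' (+0 fires, +3 burnt)
  fire out at step 6

2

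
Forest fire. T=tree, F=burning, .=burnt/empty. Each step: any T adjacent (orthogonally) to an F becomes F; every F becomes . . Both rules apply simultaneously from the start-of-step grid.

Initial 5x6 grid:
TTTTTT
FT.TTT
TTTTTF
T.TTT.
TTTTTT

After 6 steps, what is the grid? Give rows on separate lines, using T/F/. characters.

Step 1: 5 trees catch fire, 2 burn out
  FTTTTT
  .F.TTF
  FTTTF.
  T.TTT.
  TTTTTT
Step 2: 7 trees catch fire, 5 burn out
  .FTTTF
  ...TF.
  .FTF..
  F.TTF.
  TTTTTT
Step 3: 7 trees catch fire, 7 burn out
  ..FTF.
  ...F..
  ..F...
  ..TF..
  FTTTFT
Step 4: 5 trees catch fire, 7 burn out
  ...F..
  ......
  ......
  ..F...
  .FTF.F
Step 5: 1 trees catch fire, 5 burn out
  ......
  ......
  ......
  ......
  ..F...
Step 6: 0 trees catch fire, 1 burn out
  ......
  ......
  ......
  ......
  ......

......
......
......
......
......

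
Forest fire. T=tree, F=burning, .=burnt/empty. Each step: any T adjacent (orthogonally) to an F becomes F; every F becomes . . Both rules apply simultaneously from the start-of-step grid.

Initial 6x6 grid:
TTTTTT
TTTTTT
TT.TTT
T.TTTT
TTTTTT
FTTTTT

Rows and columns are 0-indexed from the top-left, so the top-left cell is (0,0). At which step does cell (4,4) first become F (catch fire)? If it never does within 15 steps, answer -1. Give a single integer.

Step 1: cell (4,4)='T' (+2 fires, +1 burnt)
Step 2: cell (4,4)='T' (+3 fires, +2 burnt)
Step 3: cell (4,4)='T' (+3 fires, +3 burnt)
Step 4: cell (4,4)='T' (+5 fires, +3 burnt)
Step 5: cell (4,4)='F' (+5 fires, +5 burnt)
  -> target ignites at step 5
Step 6: cell (4,4)='.' (+5 fires, +5 burnt)
Step 7: cell (4,4)='.' (+4 fires, +5 burnt)
Step 8: cell (4,4)='.' (+3 fires, +4 burnt)
Step 9: cell (4,4)='.' (+2 fires, +3 burnt)
Step 10: cell (4,4)='.' (+1 fires, +2 burnt)
Step 11: cell (4,4)='.' (+0 fires, +1 burnt)
  fire out at step 11

5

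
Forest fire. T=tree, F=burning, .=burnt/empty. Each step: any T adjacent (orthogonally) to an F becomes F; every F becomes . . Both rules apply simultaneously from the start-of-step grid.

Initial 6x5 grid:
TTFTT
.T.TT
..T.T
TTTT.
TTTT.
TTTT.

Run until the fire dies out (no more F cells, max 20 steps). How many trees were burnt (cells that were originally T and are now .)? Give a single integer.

Answer: 8

Derivation:
Step 1: +2 fires, +1 burnt (F count now 2)
Step 2: +4 fires, +2 burnt (F count now 4)
Step 3: +1 fires, +4 burnt (F count now 1)
Step 4: +1 fires, +1 burnt (F count now 1)
Step 5: +0 fires, +1 burnt (F count now 0)
Fire out after step 5
Initially T: 21, now '.': 17
Total burnt (originally-T cells now '.'): 8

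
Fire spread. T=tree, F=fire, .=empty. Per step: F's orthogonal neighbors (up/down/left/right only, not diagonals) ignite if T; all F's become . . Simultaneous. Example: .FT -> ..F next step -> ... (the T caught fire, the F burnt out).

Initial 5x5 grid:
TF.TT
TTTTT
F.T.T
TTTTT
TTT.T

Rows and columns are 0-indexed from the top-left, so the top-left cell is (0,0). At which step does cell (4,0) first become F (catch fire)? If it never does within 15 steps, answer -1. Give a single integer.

Step 1: cell (4,0)='T' (+4 fires, +2 burnt)
Step 2: cell (4,0)='F' (+3 fires, +4 burnt)
  -> target ignites at step 2
Step 3: cell (4,0)='.' (+4 fires, +3 burnt)
Step 4: cell (4,0)='.' (+4 fires, +4 burnt)
Step 5: cell (4,0)='.' (+3 fires, +4 burnt)
Step 6: cell (4,0)='.' (+1 fires, +3 burnt)
Step 7: cell (4,0)='.' (+0 fires, +1 burnt)
  fire out at step 7

2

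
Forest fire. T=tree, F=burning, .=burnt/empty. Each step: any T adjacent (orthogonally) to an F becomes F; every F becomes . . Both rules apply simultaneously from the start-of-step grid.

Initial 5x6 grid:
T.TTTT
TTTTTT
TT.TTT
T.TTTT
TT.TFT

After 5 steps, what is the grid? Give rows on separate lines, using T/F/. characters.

Step 1: 3 trees catch fire, 1 burn out
  T.TTTT
  TTTTTT
  TT.TTT
  T.TTFT
  TT.F.F
Step 2: 3 trees catch fire, 3 burn out
  T.TTTT
  TTTTTT
  TT.TFT
  T.TF.F
  TT....
Step 3: 4 trees catch fire, 3 burn out
  T.TTTT
  TTTTFT
  TT.F.F
  T.F...
  TT....
Step 4: 3 trees catch fire, 4 burn out
  T.TTFT
  TTTF.F
  TT....
  T.....
  TT....
Step 5: 3 trees catch fire, 3 burn out
  T.TF.F
  TTF...
  TT....
  T.....
  TT....

T.TF.F
TTF...
TT....
T.....
TT....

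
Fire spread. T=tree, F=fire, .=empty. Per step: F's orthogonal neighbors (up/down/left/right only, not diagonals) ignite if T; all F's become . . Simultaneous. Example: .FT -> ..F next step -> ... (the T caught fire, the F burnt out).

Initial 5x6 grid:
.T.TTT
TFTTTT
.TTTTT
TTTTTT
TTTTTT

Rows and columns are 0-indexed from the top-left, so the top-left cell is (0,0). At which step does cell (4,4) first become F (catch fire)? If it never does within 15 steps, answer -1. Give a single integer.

Step 1: cell (4,4)='T' (+4 fires, +1 burnt)
Step 2: cell (4,4)='T' (+3 fires, +4 burnt)
Step 3: cell (4,4)='T' (+6 fires, +3 burnt)
Step 4: cell (4,4)='T' (+6 fires, +6 burnt)
Step 5: cell (4,4)='T' (+4 fires, +6 burnt)
Step 6: cell (4,4)='F' (+2 fires, +4 burnt)
  -> target ignites at step 6
Step 7: cell (4,4)='.' (+1 fires, +2 burnt)
Step 8: cell (4,4)='.' (+0 fires, +1 burnt)
  fire out at step 8

6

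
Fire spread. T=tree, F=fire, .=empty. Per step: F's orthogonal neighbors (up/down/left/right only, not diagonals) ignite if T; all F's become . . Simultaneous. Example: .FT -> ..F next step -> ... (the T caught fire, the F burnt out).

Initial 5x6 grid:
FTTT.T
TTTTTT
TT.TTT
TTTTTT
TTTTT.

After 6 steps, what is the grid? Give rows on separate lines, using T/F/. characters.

Step 1: 2 trees catch fire, 1 burn out
  .FTT.T
  FTTTTT
  TT.TTT
  TTTTTT
  TTTTT.
Step 2: 3 trees catch fire, 2 burn out
  ..FT.T
  .FTTTT
  FT.TTT
  TTTTTT
  TTTTT.
Step 3: 4 trees catch fire, 3 burn out
  ...F.T
  ..FTTT
  .F.TTT
  FTTTTT
  TTTTT.
Step 4: 3 trees catch fire, 4 burn out
  .....T
  ...FTT
  ...TTT
  .FTTTT
  FTTTT.
Step 5: 4 trees catch fire, 3 burn out
  .....T
  ....FT
  ...FTT
  ..FTTT
  .FTTT.
Step 6: 4 trees catch fire, 4 burn out
  .....T
  .....F
  ....FT
  ...FTT
  ..FTT.

.....T
.....F
....FT
...FTT
..FTT.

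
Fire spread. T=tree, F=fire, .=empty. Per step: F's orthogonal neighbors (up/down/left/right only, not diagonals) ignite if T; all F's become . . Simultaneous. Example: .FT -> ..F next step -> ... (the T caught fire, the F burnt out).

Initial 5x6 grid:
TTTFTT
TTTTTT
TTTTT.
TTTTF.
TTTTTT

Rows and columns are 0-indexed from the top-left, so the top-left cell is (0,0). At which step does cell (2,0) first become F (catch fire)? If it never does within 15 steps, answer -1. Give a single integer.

Step 1: cell (2,0)='T' (+6 fires, +2 burnt)
Step 2: cell (2,0)='T' (+8 fires, +6 burnt)
Step 3: cell (2,0)='T' (+6 fires, +8 burnt)
Step 4: cell (2,0)='T' (+4 fires, +6 burnt)
Step 5: cell (2,0)='F' (+2 fires, +4 burnt)
  -> target ignites at step 5
Step 6: cell (2,0)='.' (+0 fires, +2 burnt)
  fire out at step 6

5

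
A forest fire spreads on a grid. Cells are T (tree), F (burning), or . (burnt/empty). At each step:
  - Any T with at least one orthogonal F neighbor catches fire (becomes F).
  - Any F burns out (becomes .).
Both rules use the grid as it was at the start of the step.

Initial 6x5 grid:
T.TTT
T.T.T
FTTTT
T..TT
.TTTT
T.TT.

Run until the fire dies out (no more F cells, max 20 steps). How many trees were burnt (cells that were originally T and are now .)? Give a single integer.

Step 1: +3 fires, +1 burnt (F count now 3)
Step 2: +2 fires, +3 burnt (F count now 2)
Step 3: +2 fires, +2 burnt (F count now 2)
Step 4: +3 fires, +2 burnt (F count now 3)
Step 5: +4 fires, +3 burnt (F count now 4)
Step 6: +4 fires, +4 burnt (F count now 4)
Step 7: +2 fires, +4 burnt (F count now 2)
Step 8: +0 fires, +2 burnt (F count now 0)
Fire out after step 8
Initially T: 21, now '.': 29
Total burnt (originally-T cells now '.'): 20

Answer: 20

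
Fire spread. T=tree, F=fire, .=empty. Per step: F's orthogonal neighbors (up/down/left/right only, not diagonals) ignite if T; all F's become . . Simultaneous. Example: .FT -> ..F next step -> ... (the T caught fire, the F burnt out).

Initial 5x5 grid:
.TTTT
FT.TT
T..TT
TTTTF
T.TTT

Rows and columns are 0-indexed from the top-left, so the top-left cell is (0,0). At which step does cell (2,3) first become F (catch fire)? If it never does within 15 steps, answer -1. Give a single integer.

Step 1: cell (2,3)='T' (+5 fires, +2 burnt)
Step 2: cell (2,3)='F' (+6 fires, +5 burnt)
  -> target ignites at step 2
Step 3: cell (2,3)='.' (+6 fires, +6 burnt)
Step 4: cell (2,3)='.' (+1 fires, +6 burnt)
Step 5: cell (2,3)='.' (+0 fires, +1 burnt)
  fire out at step 5

2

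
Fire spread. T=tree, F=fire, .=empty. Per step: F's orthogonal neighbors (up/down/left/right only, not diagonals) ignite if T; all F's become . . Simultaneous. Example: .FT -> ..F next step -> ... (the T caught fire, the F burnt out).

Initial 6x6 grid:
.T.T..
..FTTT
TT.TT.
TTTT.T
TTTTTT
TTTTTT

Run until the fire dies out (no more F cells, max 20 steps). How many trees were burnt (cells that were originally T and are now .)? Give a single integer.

Answer: 25

Derivation:
Step 1: +1 fires, +1 burnt (F count now 1)
Step 2: +3 fires, +1 burnt (F count now 3)
Step 3: +3 fires, +3 burnt (F count now 3)
Step 4: +2 fires, +3 burnt (F count now 2)
Step 5: +4 fires, +2 burnt (F count now 4)
Step 6: +6 fires, +4 burnt (F count now 6)
Step 7: +5 fires, +6 burnt (F count now 5)
Step 8: +1 fires, +5 burnt (F count now 1)
Step 9: +0 fires, +1 burnt (F count now 0)
Fire out after step 9
Initially T: 26, now '.': 35
Total burnt (originally-T cells now '.'): 25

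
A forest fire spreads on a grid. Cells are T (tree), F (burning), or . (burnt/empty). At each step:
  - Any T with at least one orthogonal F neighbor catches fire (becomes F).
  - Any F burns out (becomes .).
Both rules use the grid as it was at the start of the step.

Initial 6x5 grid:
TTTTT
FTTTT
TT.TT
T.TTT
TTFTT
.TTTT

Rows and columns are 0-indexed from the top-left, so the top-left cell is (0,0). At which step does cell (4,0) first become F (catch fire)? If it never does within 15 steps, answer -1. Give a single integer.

Step 1: cell (4,0)='T' (+7 fires, +2 burnt)
Step 2: cell (4,0)='F' (+9 fires, +7 burnt)
  -> target ignites at step 2
Step 3: cell (4,0)='.' (+5 fires, +9 burnt)
Step 4: cell (4,0)='.' (+3 fires, +5 burnt)
Step 5: cell (4,0)='.' (+1 fires, +3 burnt)
Step 6: cell (4,0)='.' (+0 fires, +1 burnt)
  fire out at step 6

2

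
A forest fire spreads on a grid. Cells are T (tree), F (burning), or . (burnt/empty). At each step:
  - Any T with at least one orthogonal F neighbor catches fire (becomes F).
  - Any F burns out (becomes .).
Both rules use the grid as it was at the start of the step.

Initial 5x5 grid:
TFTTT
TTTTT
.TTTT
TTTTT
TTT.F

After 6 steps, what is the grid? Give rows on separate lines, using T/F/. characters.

Step 1: 4 trees catch fire, 2 burn out
  F.FTT
  TFTTT
  .TTTT
  TTTTF
  TTT..
Step 2: 6 trees catch fire, 4 burn out
  ...FT
  F.FTT
  .FTTF
  TTTF.
  TTT..
Step 3: 7 trees catch fire, 6 burn out
  ....F
  ...FF
  ..FF.
  TFF..
  TTT..
Step 4: 3 trees catch fire, 7 burn out
  .....
  .....
  .....
  F....
  TFF..
Step 5: 1 trees catch fire, 3 burn out
  .....
  .....
  .....
  .....
  F....
Step 6: 0 trees catch fire, 1 burn out
  .....
  .....
  .....
  .....
  .....

.....
.....
.....
.....
.....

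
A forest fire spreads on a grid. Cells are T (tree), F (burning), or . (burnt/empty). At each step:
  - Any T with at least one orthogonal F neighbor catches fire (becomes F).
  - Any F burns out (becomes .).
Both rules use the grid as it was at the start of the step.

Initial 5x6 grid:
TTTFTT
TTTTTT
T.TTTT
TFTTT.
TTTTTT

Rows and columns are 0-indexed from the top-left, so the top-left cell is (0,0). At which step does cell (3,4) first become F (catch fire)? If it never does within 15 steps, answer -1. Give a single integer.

Step 1: cell (3,4)='T' (+6 fires, +2 burnt)
Step 2: cell (3,4)='T' (+10 fires, +6 burnt)
Step 3: cell (3,4)='F' (+7 fires, +10 burnt)
  -> target ignites at step 3
Step 4: cell (3,4)='.' (+2 fires, +7 burnt)
Step 5: cell (3,4)='.' (+1 fires, +2 burnt)
Step 6: cell (3,4)='.' (+0 fires, +1 burnt)
  fire out at step 6

3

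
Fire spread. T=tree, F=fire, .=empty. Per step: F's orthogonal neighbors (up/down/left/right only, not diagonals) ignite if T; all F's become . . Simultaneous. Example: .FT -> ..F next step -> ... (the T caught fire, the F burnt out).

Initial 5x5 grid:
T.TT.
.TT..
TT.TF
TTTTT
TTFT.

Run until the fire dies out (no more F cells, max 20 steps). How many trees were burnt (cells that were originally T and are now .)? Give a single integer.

Step 1: +5 fires, +2 burnt (F count now 5)
Step 2: +3 fires, +5 burnt (F count now 3)
Step 3: +2 fires, +3 burnt (F count now 2)
Step 4: +2 fires, +2 burnt (F count now 2)
Step 5: +1 fires, +2 burnt (F count now 1)
Step 6: +1 fires, +1 burnt (F count now 1)
Step 7: +1 fires, +1 burnt (F count now 1)
Step 8: +0 fires, +1 burnt (F count now 0)
Fire out after step 8
Initially T: 16, now '.': 24
Total burnt (originally-T cells now '.'): 15

Answer: 15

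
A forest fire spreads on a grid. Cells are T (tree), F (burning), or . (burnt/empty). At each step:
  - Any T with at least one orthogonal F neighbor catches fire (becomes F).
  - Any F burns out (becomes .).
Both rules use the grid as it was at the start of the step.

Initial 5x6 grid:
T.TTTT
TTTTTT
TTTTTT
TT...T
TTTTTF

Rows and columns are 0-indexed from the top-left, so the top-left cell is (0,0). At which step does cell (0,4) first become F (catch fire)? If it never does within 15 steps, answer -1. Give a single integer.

Step 1: cell (0,4)='T' (+2 fires, +1 burnt)
Step 2: cell (0,4)='T' (+2 fires, +2 burnt)
Step 3: cell (0,4)='T' (+3 fires, +2 burnt)
Step 4: cell (0,4)='T' (+4 fires, +3 burnt)
Step 5: cell (0,4)='F' (+5 fires, +4 burnt)
  -> target ignites at step 5
Step 6: cell (0,4)='.' (+4 fires, +5 burnt)
Step 7: cell (0,4)='.' (+3 fires, +4 burnt)
Step 8: cell (0,4)='.' (+1 fires, +3 burnt)
Step 9: cell (0,4)='.' (+1 fires, +1 burnt)
Step 10: cell (0,4)='.' (+0 fires, +1 burnt)
  fire out at step 10

5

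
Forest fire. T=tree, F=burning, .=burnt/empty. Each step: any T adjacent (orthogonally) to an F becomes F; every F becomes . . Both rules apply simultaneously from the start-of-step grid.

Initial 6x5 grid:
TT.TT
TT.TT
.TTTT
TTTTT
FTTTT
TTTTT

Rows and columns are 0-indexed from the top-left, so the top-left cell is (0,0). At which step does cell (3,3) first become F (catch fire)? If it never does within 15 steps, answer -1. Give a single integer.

Step 1: cell (3,3)='T' (+3 fires, +1 burnt)
Step 2: cell (3,3)='T' (+3 fires, +3 burnt)
Step 3: cell (3,3)='T' (+4 fires, +3 burnt)
Step 4: cell (3,3)='F' (+5 fires, +4 burnt)
  -> target ignites at step 4
Step 5: cell (3,3)='.' (+5 fires, +5 burnt)
Step 6: cell (3,3)='.' (+3 fires, +5 burnt)
Step 7: cell (3,3)='.' (+2 fires, +3 burnt)
Step 8: cell (3,3)='.' (+1 fires, +2 burnt)
Step 9: cell (3,3)='.' (+0 fires, +1 burnt)
  fire out at step 9

4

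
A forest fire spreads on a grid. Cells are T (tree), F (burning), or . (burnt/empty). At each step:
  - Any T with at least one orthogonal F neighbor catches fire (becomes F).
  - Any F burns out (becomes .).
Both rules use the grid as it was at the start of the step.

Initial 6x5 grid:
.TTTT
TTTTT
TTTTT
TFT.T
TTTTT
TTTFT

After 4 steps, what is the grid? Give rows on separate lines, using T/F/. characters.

Step 1: 7 trees catch fire, 2 burn out
  .TTTT
  TTTTT
  TFTTT
  F.F.T
  TFTFT
  TTF.F
Step 2: 7 trees catch fire, 7 burn out
  .TTTT
  TFTTT
  F.FTT
  ....T
  F.F.F
  TF...
Step 3: 6 trees catch fire, 7 burn out
  .FTTT
  F.FTT
  ...FT
  ....F
  .....
  F....
Step 4: 3 trees catch fire, 6 burn out
  ..FTT
  ...FT
  ....F
  .....
  .....
  .....

..FTT
...FT
....F
.....
.....
.....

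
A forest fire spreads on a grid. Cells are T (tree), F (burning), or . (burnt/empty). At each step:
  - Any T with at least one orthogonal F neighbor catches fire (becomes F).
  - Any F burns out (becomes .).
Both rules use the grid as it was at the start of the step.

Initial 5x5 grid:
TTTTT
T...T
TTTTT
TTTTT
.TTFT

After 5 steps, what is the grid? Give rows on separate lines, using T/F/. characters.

Step 1: 3 trees catch fire, 1 burn out
  TTTTT
  T...T
  TTTTT
  TTTFT
  .TF.F
Step 2: 4 trees catch fire, 3 burn out
  TTTTT
  T...T
  TTTFT
  TTF.F
  .F...
Step 3: 3 trees catch fire, 4 burn out
  TTTTT
  T...T
  TTF.F
  TF...
  .....
Step 4: 3 trees catch fire, 3 burn out
  TTTTT
  T...F
  TF...
  F....
  .....
Step 5: 2 trees catch fire, 3 burn out
  TTTTF
  T....
  F....
  .....
  .....

TTTTF
T....
F....
.....
.....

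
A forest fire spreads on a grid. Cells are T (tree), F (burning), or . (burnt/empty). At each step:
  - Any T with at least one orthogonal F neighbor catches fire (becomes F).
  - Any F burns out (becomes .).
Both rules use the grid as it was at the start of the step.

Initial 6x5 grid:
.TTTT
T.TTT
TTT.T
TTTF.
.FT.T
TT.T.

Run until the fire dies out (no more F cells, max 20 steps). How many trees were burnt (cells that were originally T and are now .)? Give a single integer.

Step 1: +4 fires, +2 burnt (F count now 4)
Step 2: +4 fires, +4 burnt (F count now 4)
Step 3: +2 fires, +4 burnt (F count now 2)
Step 4: +3 fires, +2 burnt (F count now 3)
Step 5: +3 fires, +3 burnt (F count now 3)
Step 6: +2 fires, +3 burnt (F count now 2)
Step 7: +0 fires, +2 burnt (F count now 0)
Fire out after step 7
Initially T: 20, now '.': 28
Total burnt (originally-T cells now '.'): 18

Answer: 18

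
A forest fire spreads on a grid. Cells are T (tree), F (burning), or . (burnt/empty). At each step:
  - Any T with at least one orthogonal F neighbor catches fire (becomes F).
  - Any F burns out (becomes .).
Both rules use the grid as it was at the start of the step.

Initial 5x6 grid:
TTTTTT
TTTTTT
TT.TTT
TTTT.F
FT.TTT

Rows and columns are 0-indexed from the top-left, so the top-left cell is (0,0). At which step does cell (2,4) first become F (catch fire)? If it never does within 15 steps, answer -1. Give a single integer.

Step 1: cell (2,4)='T' (+4 fires, +2 burnt)
Step 2: cell (2,4)='F' (+5 fires, +4 burnt)
  -> target ignites at step 2
Step 3: cell (2,4)='.' (+7 fires, +5 burnt)
Step 4: cell (2,4)='.' (+5 fires, +7 burnt)
Step 5: cell (2,4)='.' (+3 fires, +5 burnt)
Step 6: cell (2,4)='.' (+1 fires, +3 burnt)
Step 7: cell (2,4)='.' (+0 fires, +1 burnt)
  fire out at step 7

2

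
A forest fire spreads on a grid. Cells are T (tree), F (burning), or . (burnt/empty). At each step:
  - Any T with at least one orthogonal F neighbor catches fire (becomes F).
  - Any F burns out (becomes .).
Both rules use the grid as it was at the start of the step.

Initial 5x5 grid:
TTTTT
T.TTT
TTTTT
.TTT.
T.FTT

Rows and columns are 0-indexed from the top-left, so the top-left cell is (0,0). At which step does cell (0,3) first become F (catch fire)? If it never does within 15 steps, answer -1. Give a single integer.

Step 1: cell (0,3)='T' (+2 fires, +1 burnt)
Step 2: cell (0,3)='T' (+4 fires, +2 burnt)
Step 3: cell (0,3)='T' (+3 fires, +4 burnt)
Step 4: cell (0,3)='T' (+4 fires, +3 burnt)
Step 5: cell (0,3)='F' (+4 fires, +4 burnt)
  -> target ignites at step 5
Step 6: cell (0,3)='.' (+2 fires, +4 burnt)
Step 7: cell (0,3)='.' (+0 fires, +2 burnt)
  fire out at step 7

5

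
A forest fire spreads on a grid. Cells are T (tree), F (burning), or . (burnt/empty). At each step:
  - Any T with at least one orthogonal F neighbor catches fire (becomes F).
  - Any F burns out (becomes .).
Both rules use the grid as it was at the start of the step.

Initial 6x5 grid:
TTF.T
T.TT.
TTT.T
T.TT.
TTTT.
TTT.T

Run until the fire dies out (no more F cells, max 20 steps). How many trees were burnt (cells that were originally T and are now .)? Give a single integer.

Answer: 18

Derivation:
Step 1: +2 fires, +1 burnt (F count now 2)
Step 2: +3 fires, +2 burnt (F count now 3)
Step 3: +3 fires, +3 burnt (F count now 3)
Step 4: +3 fires, +3 burnt (F count now 3)
Step 5: +4 fires, +3 burnt (F count now 4)
Step 6: +2 fires, +4 burnt (F count now 2)
Step 7: +1 fires, +2 burnt (F count now 1)
Step 8: +0 fires, +1 burnt (F count now 0)
Fire out after step 8
Initially T: 21, now '.': 27
Total burnt (originally-T cells now '.'): 18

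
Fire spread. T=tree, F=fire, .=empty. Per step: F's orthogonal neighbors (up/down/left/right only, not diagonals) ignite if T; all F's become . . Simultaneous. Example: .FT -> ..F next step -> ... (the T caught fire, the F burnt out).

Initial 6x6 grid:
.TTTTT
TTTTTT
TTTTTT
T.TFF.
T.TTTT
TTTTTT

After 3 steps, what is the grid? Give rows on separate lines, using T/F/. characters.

Step 1: 5 trees catch fire, 2 burn out
  .TTTTT
  TTTTTT
  TTTFFT
  T.F...
  T.TFFT
  TTTTTT
Step 2: 8 trees catch fire, 5 burn out
  .TTTTT
  TTTFFT
  TTF..F
  T.....
  T.F..F
  TTTFFT
Step 3: 7 trees catch fire, 8 burn out
  .TTFFT
  TTF..F
  TF....
  T.....
  T.....
  TTF..F

.TTFFT
TTF..F
TF....
T.....
T.....
TTF..F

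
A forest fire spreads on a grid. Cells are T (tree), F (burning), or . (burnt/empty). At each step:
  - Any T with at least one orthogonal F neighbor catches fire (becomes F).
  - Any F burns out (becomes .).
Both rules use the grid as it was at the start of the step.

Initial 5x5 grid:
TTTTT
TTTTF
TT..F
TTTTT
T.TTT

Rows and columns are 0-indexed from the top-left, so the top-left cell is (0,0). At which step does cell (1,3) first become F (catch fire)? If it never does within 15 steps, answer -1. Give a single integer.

Step 1: cell (1,3)='F' (+3 fires, +2 burnt)
  -> target ignites at step 1
Step 2: cell (1,3)='.' (+4 fires, +3 burnt)
Step 3: cell (1,3)='.' (+4 fires, +4 burnt)
Step 4: cell (1,3)='.' (+5 fires, +4 burnt)
Step 5: cell (1,3)='.' (+3 fires, +5 burnt)
Step 6: cell (1,3)='.' (+1 fires, +3 burnt)
Step 7: cell (1,3)='.' (+0 fires, +1 burnt)
  fire out at step 7

1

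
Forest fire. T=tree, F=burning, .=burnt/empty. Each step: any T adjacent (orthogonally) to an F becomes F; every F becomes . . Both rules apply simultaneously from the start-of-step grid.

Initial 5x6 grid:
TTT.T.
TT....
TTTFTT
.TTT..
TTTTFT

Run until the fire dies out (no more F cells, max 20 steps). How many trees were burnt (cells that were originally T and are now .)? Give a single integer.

Answer: 18

Derivation:
Step 1: +5 fires, +2 burnt (F count now 5)
Step 2: +4 fires, +5 burnt (F count now 4)
Step 3: +4 fires, +4 burnt (F count now 4)
Step 4: +3 fires, +4 burnt (F count now 3)
Step 5: +2 fires, +3 burnt (F count now 2)
Step 6: +0 fires, +2 burnt (F count now 0)
Fire out after step 6
Initially T: 19, now '.': 29
Total burnt (originally-T cells now '.'): 18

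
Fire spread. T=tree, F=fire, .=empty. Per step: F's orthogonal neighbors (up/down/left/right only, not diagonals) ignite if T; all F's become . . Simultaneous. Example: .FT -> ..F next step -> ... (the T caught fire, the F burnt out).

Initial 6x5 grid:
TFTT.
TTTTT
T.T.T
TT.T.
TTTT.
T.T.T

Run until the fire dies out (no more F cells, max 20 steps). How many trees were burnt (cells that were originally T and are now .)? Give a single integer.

Step 1: +3 fires, +1 burnt (F count now 3)
Step 2: +3 fires, +3 burnt (F count now 3)
Step 3: +3 fires, +3 burnt (F count now 3)
Step 4: +2 fires, +3 burnt (F count now 2)
Step 5: +3 fires, +2 burnt (F count now 3)
Step 6: +2 fires, +3 burnt (F count now 2)
Step 7: +1 fires, +2 burnt (F count now 1)
Step 8: +2 fires, +1 burnt (F count now 2)
Step 9: +1 fires, +2 burnt (F count now 1)
Step 10: +0 fires, +1 burnt (F count now 0)
Fire out after step 10
Initially T: 21, now '.': 29
Total burnt (originally-T cells now '.'): 20

Answer: 20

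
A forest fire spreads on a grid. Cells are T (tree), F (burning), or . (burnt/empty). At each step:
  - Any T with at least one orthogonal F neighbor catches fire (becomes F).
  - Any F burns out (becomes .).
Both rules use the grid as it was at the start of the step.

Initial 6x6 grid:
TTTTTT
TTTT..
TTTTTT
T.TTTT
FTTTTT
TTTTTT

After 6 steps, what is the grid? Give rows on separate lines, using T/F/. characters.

Step 1: 3 trees catch fire, 1 burn out
  TTTTTT
  TTTT..
  TTTTTT
  F.TTTT
  .FTTTT
  FTTTTT
Step 2: 3 trees catch fire, 3 burn out
  TTTTTT
  TTTT..
  FTTTTT
  ..TTTT
  ..FTTT
  .FTTTT
Step 3: 5 trees catch fire, 3 burn out
  TTTTTT
  FTTT..
  .FTTTT
  ..FTTT
  ...FTT
  ..FTTT
Step 4: 6 trees catch fire, 5 burn out
  FTTTTT
  .FTT..
  ..FTTT
  ...FTT
  ....FT
  ...FTT
Step 5: 6 trees catch fire, 6 burn out
  .FTTTT
  ..FT..
  ...FTT
  ....FT
  .....F
  ....FT
Step 6: 5 trees catch fire, 6 burn out
  ..FTTT
  ...F..
  ....FT
  .....F
  ......
  .....F

..FTTT
...F..
....FT
.....F
......
.....F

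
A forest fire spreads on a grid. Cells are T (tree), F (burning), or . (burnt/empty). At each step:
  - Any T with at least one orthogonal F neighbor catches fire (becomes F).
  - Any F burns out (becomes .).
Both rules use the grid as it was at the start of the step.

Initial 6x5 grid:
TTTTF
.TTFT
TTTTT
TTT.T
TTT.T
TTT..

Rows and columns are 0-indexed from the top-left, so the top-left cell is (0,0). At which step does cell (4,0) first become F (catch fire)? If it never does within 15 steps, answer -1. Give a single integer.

Step 1: cell (4,0)='T' (+4 fires, +2 burnt)
Step 2: cell (4,0)='T' (+4 fires, +4 burnt)
Step 3: cell (4,0)='T' (+4 fires, +4 burnt)
Step 4: cell (4,0)='T' (+5 fires, +4 burnt)
Step 5: cell (4,0)='T' (+3 fires, +5 burnt)
Step 6: cell (4,0)='F' (+2 fires, +3 burnt)
  -> target ignites at step 6
Step 7: cell (4,0)='.' (+1 fires, +2 burnt)
Step 8: cell (4,0)='.' (+0 fires, +1 burnt)
  fire out at step 8

6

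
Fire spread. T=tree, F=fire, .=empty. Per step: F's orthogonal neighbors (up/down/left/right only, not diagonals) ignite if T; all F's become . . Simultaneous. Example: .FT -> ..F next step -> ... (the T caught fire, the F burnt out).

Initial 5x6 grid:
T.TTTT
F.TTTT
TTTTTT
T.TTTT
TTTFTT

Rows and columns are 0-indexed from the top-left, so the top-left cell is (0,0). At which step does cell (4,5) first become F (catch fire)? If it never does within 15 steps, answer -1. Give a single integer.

Step 1: cell (4,5)='T' (+5 fires, +2 burnt)
Step 2: cell (4,5)='F' (+7 fires, +5 burnt)
  -> target ignites at step 2
Step 3: cell (4,5)='.' (+5 fires, +7 burnt)
Step 4: cell (4,5)='.' (+4 fires, +5 burnt)
Step 5: cell (4,5)='.' (+3 fires, +4 burnt)
Step 6: cell (4,5)='.' (+1 fires, +3 burnt)
Step 7: cell (4,5)='.' (+0 fires, +1 burnt)
  fire out at step 7

2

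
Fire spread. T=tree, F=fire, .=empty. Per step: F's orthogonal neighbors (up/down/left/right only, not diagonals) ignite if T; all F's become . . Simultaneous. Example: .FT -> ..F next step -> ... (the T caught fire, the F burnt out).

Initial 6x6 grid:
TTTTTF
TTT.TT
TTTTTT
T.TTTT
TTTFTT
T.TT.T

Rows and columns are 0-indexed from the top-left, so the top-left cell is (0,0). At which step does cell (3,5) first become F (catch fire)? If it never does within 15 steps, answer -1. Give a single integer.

Step 1: cell (3,5)='T' (+6 fires, +2 burnt)
Step 2: cell (3,5)='T' (+9 fires, +6 burnt)
Step 3: cell (3,5)='F' (+6 fires, +9 burnt)
  -> target ignites at step 3
Step 4: cell (3,5)='.' (+5 fires, +6 burnt)
Step 5: cell (3,5)='.' (+3 fires, +5 burnt)
Step 6: cell (3,5)='.' (+1 fires, +3 burnt)
Step 7: cell (3,5)='.' (+0 fires, +1 burnt)
  fire out at step 7

3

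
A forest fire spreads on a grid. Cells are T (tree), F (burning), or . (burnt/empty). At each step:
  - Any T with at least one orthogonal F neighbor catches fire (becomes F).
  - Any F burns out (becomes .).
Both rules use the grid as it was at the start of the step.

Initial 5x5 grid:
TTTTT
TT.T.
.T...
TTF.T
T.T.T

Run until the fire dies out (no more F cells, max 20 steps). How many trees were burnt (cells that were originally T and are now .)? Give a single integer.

Step 1: +2 fires, +1 burnt (F count now 2)
Step 2: +2 fires, +2 burnt (F count now 2)
Step 3: +2 fires, +2 burnt (F count now 2)
Step 4: +2 fires, +2 burnt (F count now 2)
Step 5: +2 fires, +2 burnt (F count now 2)
Step 6: +1 fires, +2 burnt (F count now 1)
Step 7: +2 fires, +1 burnt (F count now 2)
Step 8: +0 fires, +2 burnt (F count now 0)
Fire out after step 8
Initially T: 15, now '.': 23
Total burnt (originally-T cells now '.'): 13

Answer: 13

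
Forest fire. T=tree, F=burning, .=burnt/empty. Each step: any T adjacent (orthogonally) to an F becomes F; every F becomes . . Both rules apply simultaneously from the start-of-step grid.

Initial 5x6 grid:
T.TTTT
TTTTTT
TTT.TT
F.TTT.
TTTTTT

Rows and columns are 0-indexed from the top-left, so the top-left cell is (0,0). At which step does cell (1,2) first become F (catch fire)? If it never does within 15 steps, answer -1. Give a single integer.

Step 1: cell (1,2)='T' (+2 fires, +1 burnt)
Step 2: cell (1,2)='T' (+3 fires, +2 burnt)
Step 3: cell (1,2)='T' (+4 fires, +3 burnt)
Step 4: cell (1,2)='F' (+3 fires, +4 burnt)
  -> target ignites at step 4
Step 5: cell (1,2)='.' (+4 fires, +3 burnt)
Step 6: cell (1,2)='.' (+4 fires, +4 burnt)
Step 7: cell (1,2)='.' (+3 fires, +4 burnt)
Step 8: cell (1,2)='.' (+2 fires, +3 burnt)
Step 9: cell (1,2)='.' (+0 fires, +2 burnt)
  fire out at step 9

4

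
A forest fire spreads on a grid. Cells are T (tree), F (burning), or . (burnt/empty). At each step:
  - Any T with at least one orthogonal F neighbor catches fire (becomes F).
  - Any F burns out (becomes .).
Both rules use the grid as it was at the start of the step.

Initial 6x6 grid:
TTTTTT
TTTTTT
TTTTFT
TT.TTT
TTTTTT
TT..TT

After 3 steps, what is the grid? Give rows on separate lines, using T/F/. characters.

Step 1: 4 trees catch fire, 1 burn out
  TTTTTT
  TTTTFT
  TTTF.F
  TT.TFT
  TTTTTT
  TT..TT
Step 2: 7 trees catch fire, 4 burn out
  TTTTFT
  TTTF.F
  TTF...
  TT.F.F
  TTTTFT
  TT..TT
Step 3: 7 trees catch fire, 7 burn out
  TTTF.F
  TTF...
  TF....
  TT....
  TTTF.F
  TT..FT

TTTF.F
TTF...
TF....
TT....
TTTF.F
TT..FT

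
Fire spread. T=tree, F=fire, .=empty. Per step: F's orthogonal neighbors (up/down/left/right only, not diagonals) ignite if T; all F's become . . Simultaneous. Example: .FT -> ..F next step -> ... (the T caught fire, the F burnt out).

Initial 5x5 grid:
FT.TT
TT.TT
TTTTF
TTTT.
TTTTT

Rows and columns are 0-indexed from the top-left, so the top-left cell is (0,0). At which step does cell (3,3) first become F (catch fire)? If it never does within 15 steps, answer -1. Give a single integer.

Step 1: cell (3,3)='T' (+4 fires, +2 burnt)
Step 2: cell (3,3)='F' (+6 fires, +4 burnt)
  -> target ignites at step 2
Step 3: cell (3,3)='.' (+5 fires, +6 burnt)
Step 4: cell (3,3)='.' (+4 fires, +5 burnt)
Step 5: cell (3,3)='.' (+1 fires, +4 burnt)
Step 6: cell (3,3)='.' (+0 fires, +1 burnt)
  fire out at step 6

2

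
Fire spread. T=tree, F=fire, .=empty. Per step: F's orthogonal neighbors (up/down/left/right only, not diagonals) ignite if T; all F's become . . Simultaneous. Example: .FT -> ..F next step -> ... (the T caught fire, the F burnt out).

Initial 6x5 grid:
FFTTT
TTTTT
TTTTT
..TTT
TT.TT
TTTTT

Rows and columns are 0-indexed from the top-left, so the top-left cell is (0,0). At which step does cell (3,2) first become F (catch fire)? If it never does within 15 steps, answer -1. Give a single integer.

Step 1: cell (3,2)='T' (+3 fires, +2 burnt)
Step 2: cell (3,2)='T' (+4 fires, +3 burnt)
Step 3: cell (3,2)='T' (+3 fires, +4 burnt)
Step 4: cell (3,2)='F' (+3 fires, +3 burnt)
  -> target ignites at step 4
Step 5: cell (3,2)='.' (+2 fires, +3 burnt)
Step 6: cell (3,2)='.' (+2 fires, +2 burnt)
Step 7: cell (3,2)='.' (+2 fires, +2 burnt)
Step 8: cell (3,2)='.' (+2 fires, +2 burnt)
Step 9: cell (3,2)='.' (+1 fires, +2 burnt)
Step 10: cell (3,2)='.' (+2 fires, +1 burnt)
Step 11: cell (3,2)='.' (+1 fires, +2 burnt)
Step 12: cell (3,2)='.' (+0 fires, +1 burnt)
  fire out at step 12

4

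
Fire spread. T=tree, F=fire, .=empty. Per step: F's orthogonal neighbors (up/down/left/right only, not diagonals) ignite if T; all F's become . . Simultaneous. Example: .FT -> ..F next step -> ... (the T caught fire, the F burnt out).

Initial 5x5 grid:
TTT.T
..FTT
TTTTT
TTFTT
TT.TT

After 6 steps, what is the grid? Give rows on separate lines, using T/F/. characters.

Step 1: 5 trees catch fire, 2 burn out
  TTF.T
  ...FT
  TTFTT
  TF.FT
  TT.TT
Step 2: 8 trees catch fire, 5 burn out
  TF..T
  ....F
  TF.FT
  F...F
  TF.FT
Step 3: 6 trees catch fire, 8 burn out
  F...F
  .....
  F...F
  .....
  F...F
Step 4: 0 trees catch fire, 6 burn out
  .....
  .....
  .....
  .....
  .....
Step 5: 0 trees catch fire, 0 burn out
  .....
  .....
  .....
  .....
  .....
Step 6: 0 trees catch fire, 0 burn out
  .....
  .....
  .....
  .....
  .....

.....
.....
.....
.....
.....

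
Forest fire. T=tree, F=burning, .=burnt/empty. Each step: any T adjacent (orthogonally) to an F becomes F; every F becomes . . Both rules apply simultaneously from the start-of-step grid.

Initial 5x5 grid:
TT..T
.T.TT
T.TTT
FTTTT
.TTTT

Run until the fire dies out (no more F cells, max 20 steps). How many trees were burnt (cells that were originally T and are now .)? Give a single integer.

Answer: 15

Derivation:
Step 1: +2 fires, +1 burnt (F count now 2)
Step 2: +2 fires, +2 burnt (F count now 2)
Step 3: +3 fires, +2 burnt (F count now 3)
Step 4: +3 fires, +3 burnt (F count now 3)
Step 5: +3 fires, +3 burnt (F count now 3)
Step 6: +1 fires, +3 burnt (F count now 1)
Step 7: +1 fires, +1 burnt (F count now 1)
Step 8: +0 fires, +1 burnt (F count now 0)
Fire out after step 8
Initially T: 18, now '.': 22
Total burnt (originally-T cells now '.'): 15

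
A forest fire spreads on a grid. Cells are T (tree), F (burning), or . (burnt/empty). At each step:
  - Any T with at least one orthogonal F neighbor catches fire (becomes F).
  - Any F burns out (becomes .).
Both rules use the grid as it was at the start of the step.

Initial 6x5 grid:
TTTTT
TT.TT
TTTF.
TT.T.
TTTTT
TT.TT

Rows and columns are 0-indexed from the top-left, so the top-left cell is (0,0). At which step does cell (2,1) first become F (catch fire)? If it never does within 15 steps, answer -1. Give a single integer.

Step 1: cell (2,1)='T' (+3 fires, +1 burnt)
Step 2: cell (2,1)='F' (+4 fires, +3 burnt)
  -> target ignites at step 2
Step 3: cell (2,1)='.' (+8 fires, +4 burnt)
Step 4: cell (2,1)='.' (+5 fires, +8 burnt)
Step 5: cell (2,1)='.' (+3 fires, +5 burnt)
Step 6: cell (2,1)='.' (+1 fires, +3 burnt)
Step 7: cell (2,1)='.' (+0 fires, +1 burnt)
  fire out at step 7

2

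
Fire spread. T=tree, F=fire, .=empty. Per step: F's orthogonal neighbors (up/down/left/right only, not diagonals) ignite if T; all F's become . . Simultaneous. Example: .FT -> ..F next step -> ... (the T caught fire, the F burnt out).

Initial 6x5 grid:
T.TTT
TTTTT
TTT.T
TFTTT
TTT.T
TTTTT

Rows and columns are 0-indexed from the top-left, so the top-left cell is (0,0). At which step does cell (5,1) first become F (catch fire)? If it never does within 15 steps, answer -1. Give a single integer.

Step 1: cell (5,1)='T' (+4 fires, +1 burnt)
Step 2: cell (5,1)='F' (+7 fires, +4 burnt)
  -> target ignites at step 2
Step 3: cell (5,1)='.' (+5 fires, +7 burnt)
Step 4: cell (5,1)='.' (+6 fires, +5 burnt)
Step 5: cell (5,1)='.' (+3 fires, +6 burnt)
Step 6: cell (5,1)='.' (+1 fires, +3 burnt)
Step 7: cell (5,1)='.' (+0 fires, +1 burnt)
  fire out at step 7

2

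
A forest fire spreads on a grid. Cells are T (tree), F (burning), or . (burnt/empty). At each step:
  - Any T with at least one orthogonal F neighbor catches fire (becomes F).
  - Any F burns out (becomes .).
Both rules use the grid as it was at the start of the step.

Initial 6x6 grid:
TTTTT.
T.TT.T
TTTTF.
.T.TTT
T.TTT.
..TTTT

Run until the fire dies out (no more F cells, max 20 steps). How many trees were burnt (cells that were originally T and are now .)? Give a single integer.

Step 1: +2 fires, +1 burnt (F count now 2)
Step 2: +5 fires, +2 burnt (F count now 5)
Step 3: +5 fires, +5 burnt (F count now 5)
Step 4: +7 fires, +5 burnt (F count now 7)
Step 5: +3 fires, +7 burnt (F count now 3)
Step 6: +1 fires, +3 burnt (F count now 1)
Step 7: +0 fires, +1 burnt (F count now 0)
Fire out after step 7
Initially T: 25, now '.': 34
Total burnt (originally-T cells now '.'): 23

Answer: 23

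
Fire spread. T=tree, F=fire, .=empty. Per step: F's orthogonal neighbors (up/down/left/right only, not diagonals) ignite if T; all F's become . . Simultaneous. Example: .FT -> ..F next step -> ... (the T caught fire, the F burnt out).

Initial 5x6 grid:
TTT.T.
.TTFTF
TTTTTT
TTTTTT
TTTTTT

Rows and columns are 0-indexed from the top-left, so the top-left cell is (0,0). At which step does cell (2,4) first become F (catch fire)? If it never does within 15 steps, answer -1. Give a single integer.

Step 1: cell (2,4)='T' (+4 fires, +2 burnt)
Step 2: cell (2,4)='F' (+7 fires, +4 burnt)
  -> target ignites at step 2
Step 3: cell (2,4)='.' (+6 fires, +7 burnt)
Step 4: cell (2,4)='.' (+5 fires, +6 burnt)
Step 5: cell (2,4)='.' (+2 fires, +5 burnt)
Step 6: cell (2,4)='.' (+1 fires, +2 burnt)
Step 7: cell (2,4)='.' (+0 fires, +1 burnt)
  fire out at step 7

2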